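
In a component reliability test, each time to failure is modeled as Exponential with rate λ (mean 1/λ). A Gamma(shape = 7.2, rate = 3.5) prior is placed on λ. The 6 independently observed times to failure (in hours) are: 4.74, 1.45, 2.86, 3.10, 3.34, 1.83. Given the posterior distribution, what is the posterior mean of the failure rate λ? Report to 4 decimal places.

0.6340

With a Gamma(shape α, rate β) prior on the exponential rate λ, the posterior after n observations with total T = Σxᵢ is Gamma(α+n, β+T).
Sum of observations T = 17.32 hours; n = 6.
Posterior: Gamma(7.2+6, 3.5+17.32) = Gamma(13.2, 20.82).
Posterior mean of λ = α/β = 13.2/20.82 = 0.6340.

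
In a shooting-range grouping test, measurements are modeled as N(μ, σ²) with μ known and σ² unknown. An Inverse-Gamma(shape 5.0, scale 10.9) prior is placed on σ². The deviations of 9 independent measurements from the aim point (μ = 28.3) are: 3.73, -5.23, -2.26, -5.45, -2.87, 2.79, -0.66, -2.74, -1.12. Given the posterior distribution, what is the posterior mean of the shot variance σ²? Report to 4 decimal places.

7.2409

With known mean μ and an Inverse-Gamma(α, β) prior on σ², the Normal likelihood is conjugate: posterior is Inv-Gamma(α + n/2, β + Σ(xᵢ−μ)²/2).
Σ(xᵢ−μ)² = (3.73)² + (-5.23)² + (-2.26)² + (-5.45)² + (-2.87)² + (2.79)² + (-0.66)² + (-2.74)² + (-1.12)² = 101.2945.
Posterior: Inv-Gamma(5.0 + 9/2, 10.9 + 101.2945/2) = Inv-Gamma(9.50, 61.54725).
E[σ²|data] = β/(α−1) = 61.54725/8.50 = 7.2409.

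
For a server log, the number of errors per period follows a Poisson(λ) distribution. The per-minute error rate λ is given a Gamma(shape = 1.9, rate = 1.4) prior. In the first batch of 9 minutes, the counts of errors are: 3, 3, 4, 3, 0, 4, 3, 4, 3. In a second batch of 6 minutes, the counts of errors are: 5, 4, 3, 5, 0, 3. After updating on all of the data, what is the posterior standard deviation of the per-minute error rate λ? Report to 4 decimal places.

0.4264

With a Gamma(shape α, rate β) prior, the Poisson likelihood is conjugate: the posterior is Gamma(α + ΣXᵢ, β + n).
Batch 1: sum of counts S = 27 over n = 9 minutes.
After batch 1: Gamma(α+S, β+n) = Gamma(1.9+27, 1.4+9) = Gamma(28.9, 10.4).
Batch 2: sum of counts S = 20 over n = 6 minutes.
After batch 2: Gamma(α+S, β+n) = Gamma(28.9+20, 10.4+6) = Gamma(48.9, 16.4).
SD = √α/β = √48.9/16.4 = 0.4264.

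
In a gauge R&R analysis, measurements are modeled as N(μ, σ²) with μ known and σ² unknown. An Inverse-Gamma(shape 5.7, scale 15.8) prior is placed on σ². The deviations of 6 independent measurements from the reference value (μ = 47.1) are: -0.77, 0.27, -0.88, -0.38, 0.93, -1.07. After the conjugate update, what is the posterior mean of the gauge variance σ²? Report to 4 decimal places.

2.2854

With known mean μ and an Inverse-Gamma(α, β) prior on σ², the Normal likelihood is conjugate: posterior is Inv-Gamma(α + n/2, β + Σ(xᵢ−μ)²/2).
Σ(xᵢ−μ)² = (-0.77)² + (0.27)² + (-0.88)² + (-0.38)² + (0.93)² + (-1.07)² = 3.5944.
Posterior: Inv-Gamma(5.7 + 6/2, 15.8 + 3.5944/2) = Inv-Gamma(8.70, 17.59720).
E[σ²|data] = β/(α−1) = 17.59720/7.70 = 2.2854.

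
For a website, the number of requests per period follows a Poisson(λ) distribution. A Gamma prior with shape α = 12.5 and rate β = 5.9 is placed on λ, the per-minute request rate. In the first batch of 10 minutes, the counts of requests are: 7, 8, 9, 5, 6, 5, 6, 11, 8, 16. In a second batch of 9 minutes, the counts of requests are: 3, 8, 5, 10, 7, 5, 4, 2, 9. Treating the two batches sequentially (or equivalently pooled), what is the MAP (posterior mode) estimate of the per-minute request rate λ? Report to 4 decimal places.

With a Gamma(shape α, rate β) prior, the Poisson likelihood is conjugate: the posterior is Gamma(α + ΣXᵢ, β + n).
Batch 1: sum of counts S = 81 over n = 10 minutes.
After batch 1: Gamma(α+S, β+n) = Gamma(12.5+81, 5.9+10) = Gamma(93.5, 15.9).
Batch 2: sum of counts S = 53 over n = 9 minutes.
After batch 2: Gamma(α+S, β+n) = Gamma(93.5+53, 15.9+9) = Gamma(146.5, 24.9).
Mode of Gamma(α,β) for α≥1 is (α−1)/β = 145.5/24.9 = 5.8434.

5.8434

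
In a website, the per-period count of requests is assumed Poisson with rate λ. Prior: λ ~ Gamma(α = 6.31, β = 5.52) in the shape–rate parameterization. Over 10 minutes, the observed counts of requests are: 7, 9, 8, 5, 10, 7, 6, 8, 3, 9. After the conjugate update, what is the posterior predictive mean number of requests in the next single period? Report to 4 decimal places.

5.0457

With a Gamma(shape α, rate β) prior, the Poisson likelihood is conjugate: the posterior is Gamma(α + ΣXᵢ, β + n).
Sum of counts S = 72 over n = 10 minutes.
Posterior: Gamma(α+S, β+n) = Gamma(6.31+72, 5.52+10) = Gamma(78.31, 15.52).
The predictive distribution for one future period is NegBinom with mean α/β = 5.0457.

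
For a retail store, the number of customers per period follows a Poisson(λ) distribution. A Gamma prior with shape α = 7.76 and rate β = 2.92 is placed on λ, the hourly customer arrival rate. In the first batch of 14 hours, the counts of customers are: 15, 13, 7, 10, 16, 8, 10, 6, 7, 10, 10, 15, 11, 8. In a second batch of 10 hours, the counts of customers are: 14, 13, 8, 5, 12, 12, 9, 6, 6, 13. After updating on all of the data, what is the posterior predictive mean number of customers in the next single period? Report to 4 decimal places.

With a Gamma(shape α, rate β) prior, the Poisson likelihood is conjugate: the posterior is Gamma(α + ΣXᵢ, β + n).
Batch 1: sum of counts S = 146 over n = 14 hours.
After batch 1: Gamma(α+S, β+n) = Gamma(7.76+146, 2.92+14) = Gamma(153.76, 16.92).
Batch 2: sum of counts S = 98 over n = 10 hours.
After batch 2: Gamma(α+S, β+n) = Gamma(153.76+98, 16.92+10) = Gamma(251.76, 26.92).
The predictive distribution for one future period is NegBinom with mean α/β = 9.3522.

9.3522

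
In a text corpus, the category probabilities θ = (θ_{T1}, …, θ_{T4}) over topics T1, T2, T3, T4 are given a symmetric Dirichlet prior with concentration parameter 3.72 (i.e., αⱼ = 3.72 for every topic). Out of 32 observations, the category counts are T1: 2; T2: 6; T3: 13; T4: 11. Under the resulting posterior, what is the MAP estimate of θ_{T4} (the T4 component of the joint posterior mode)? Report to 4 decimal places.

0.3200

The Dirichlet prior is conjugate to the Multinomial likelihood: each posterior αⱼ = prior αⱼ + observed count nⱼ.
Posterior concentration: (5.72, 9.72, 16.72, 14.72), total = 46.88.
Joint mode component: (α_{T4}−1)/(Σα−K) = 13.72/42.88 = 0.3200.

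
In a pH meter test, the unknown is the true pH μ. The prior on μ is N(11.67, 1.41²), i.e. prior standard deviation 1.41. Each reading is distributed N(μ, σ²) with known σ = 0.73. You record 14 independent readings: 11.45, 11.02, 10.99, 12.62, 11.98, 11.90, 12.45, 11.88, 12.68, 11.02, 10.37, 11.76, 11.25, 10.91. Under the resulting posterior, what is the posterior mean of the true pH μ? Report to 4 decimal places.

11.5929

For Normal data with known variance σ², a Normal(μ₀, σ₀²) prior on μ is conjugate. Posterior precision = 1/σ₀² + n/σ²; posterior mean is the precision-weighted average of μ₀ and x̄.
Σxᵢ = 11.45 + 11.02 + 10.99 + 12.62 + 11.98 + 11.90 + 12.45 + 11.88 + 12.68 + 11.02 + 10.37 + 11.76 + 11.25 + 10.91 = 162.28, so n·x̄ = 162.28.
σ₀² = 1.41² = 1.9881, σ² = 0.73² = 0.5329; σ² + n·σ₀² = 0.5329 + 14·1.9881 = 28.3663.
Posterior mean = (μ₀/σ₀² + n·x̄/σ²)/(1/σ₀² + n/σ²) = (σ²·μ₀ + σ₀²·n·x̄)/(σ² + n·σ₀²) = (0.5329·11.67 + 1.9881·162.28)/28.3663 = 328.847811/28.3663 = 11.5929.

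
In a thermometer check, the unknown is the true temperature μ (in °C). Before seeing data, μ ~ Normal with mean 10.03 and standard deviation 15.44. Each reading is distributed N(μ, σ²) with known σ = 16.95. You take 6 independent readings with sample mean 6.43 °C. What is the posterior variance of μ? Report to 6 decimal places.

For Normal data with known variance σ², a Normal(μ₀, σ₀²) prior on μ is conjugate. Posterior precision = 1/σ₀² + n/σ²; posterior mean is the precision-weighted average of μ₀ and x̄.
σ₀² = 15.44² = 238.3936, σ² = 16.95² = 287.3025; σ² + n·σ₀² = 287.3025 + 6·238.3936 = 1717.6641.
Posterior precision = 1/σ₀² + n/σ² = 1/238.3936 + 6/287.3025 = (σ² + n·σ₀²)/(σ₀²σ²) = 1717.6641/(238.3936·287.3025); posterior variance σₙ² = σ₀²σ²/(σ² + n·σ₀²) = 238.3936·287.3025/1717.6641 = 39.874547.

39.874547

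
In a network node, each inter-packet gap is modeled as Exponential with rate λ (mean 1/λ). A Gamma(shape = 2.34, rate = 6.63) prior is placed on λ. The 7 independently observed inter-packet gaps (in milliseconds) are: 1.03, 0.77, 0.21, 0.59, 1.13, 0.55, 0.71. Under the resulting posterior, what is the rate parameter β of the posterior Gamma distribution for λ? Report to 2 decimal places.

With a Gamma(shape α, rate β) prior on the exponential rate λ, the posterior after n observations with total T = Σxᵢ is Gamma(α+n, β+T).
Sum of observations T = 4.99 milliseconds; n = 7.
Posterior: Gamma(2.34+7, 6.63+4.99) = Gamma(9.34, 11.62).
Posterior β = 11.62.

11.62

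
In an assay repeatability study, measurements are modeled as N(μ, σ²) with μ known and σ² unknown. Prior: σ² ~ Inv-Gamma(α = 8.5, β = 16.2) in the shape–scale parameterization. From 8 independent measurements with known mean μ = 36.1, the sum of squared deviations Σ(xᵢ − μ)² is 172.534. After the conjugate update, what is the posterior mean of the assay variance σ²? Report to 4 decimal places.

With known mean μ and an Inverse-Gamma(α, β) prior on σ², the Normal likelihood is conjugate: posterior is Inv-Gamma(α + n/2, β + Σ(xᵢ−μ)²/2).
Posterior: Inv-Gamma(8.5 + 8/2, 16.2 + 172.534/2) = Inv-Gamma(12.50, 102.4670).
E[σ²|data] = β/(α−1) = 102.4670/11.50 = 8.9102.

8.9102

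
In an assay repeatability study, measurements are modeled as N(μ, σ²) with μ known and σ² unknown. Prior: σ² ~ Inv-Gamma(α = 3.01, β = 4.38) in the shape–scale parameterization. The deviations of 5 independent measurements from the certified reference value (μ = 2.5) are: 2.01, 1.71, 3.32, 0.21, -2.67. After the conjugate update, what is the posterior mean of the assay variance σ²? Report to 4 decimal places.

With known mean μ and an Inverse-Gamma(α, β) prior on σ², the Normal likelihood is conjugate: posterior is Inv-Gamma(α + n/2, β + Σ(xᵢ−μ)²/2).
Σ(xᵢ−μ)² = (2.01)² + (1.71)² + (3.32)² + (0.21)² + (-2.67)² = 25.1596.
Posterior: Inv-Gamma(3.01 + 5/2, 4.38 + 25.1596/2) = Inv-Gamma(5.51, 16.95980).
E[σ²|data] = β/(α−1) = 16.95980/4.51 = 3.7605.

3.7605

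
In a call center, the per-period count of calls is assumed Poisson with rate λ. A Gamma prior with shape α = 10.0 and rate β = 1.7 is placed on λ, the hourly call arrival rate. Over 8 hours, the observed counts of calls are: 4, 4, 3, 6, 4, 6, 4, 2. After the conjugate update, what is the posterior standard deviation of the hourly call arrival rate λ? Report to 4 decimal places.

With a Gamma(shape α, rate β) prior, the Poisson likelihood is conjugate: the posterior is Gamma(α + ΣXᵢ, β + n).
Sum of counts S = 33 over n = 8 hours.
Posterior: Gamma(α+S, β+n) = Gamma(10.0+33, 1.7+8) = Gamma(43.0, 9.7).
SD = √α/β = √43.0/9.7 = 0.6760.

0.6760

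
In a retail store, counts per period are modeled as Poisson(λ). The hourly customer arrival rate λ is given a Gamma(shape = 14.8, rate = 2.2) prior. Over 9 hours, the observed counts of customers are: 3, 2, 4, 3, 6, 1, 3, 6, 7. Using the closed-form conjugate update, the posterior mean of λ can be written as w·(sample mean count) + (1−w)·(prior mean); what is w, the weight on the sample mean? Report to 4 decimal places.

With a Gamma(shape α, rate β) prior, the Poisson likelihood is conjugate: the posterior is Gamma(α + ΣXᵢ, β + n).
Posterior mean = (α₀+S)/(β₀+n) = [n/(β₀+n)]·(S/n) + [β₀/(β₀+n)]·(α₀/β₀), so only n and β₀ enter the weight.
Weight on data w = n/(β₀+n) = 9/(2.2+9) = 9/11.2 = 0.8036.

0.8036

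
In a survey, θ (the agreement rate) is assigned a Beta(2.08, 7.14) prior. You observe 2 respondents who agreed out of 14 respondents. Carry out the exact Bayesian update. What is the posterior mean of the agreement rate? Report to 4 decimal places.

The Beta prior is conjugate to a Binomial/Bernoulli likelihood; the update adds successes to α and failures to β.
Posterior: Beta(α+k, β+n−k) = Beta(2.08+2, 7.14+12) = Beta(4.08, 19.14).
Posterior mean = α/(α+β) = 4.08/23.22 = 0.1757.

0.1757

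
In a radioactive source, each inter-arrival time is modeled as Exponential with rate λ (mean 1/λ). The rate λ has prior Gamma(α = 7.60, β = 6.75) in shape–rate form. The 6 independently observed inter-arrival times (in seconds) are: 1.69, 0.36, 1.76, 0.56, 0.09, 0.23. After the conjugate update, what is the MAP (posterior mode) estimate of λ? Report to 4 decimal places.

With a Gamma(shape α, rate β) prior on the exponential rate λ, the posterior after n observations with total T = Σxᵢ is Gamma(α+n, β+T).
Sum of observations T = 4.69 seconds; n = 6.
Posterior: Gamma(7.60+6, 6.75+4.69) = Gamma(13.60, 11.44).
Mode = (α−1)/β = 1.1014.

1.1014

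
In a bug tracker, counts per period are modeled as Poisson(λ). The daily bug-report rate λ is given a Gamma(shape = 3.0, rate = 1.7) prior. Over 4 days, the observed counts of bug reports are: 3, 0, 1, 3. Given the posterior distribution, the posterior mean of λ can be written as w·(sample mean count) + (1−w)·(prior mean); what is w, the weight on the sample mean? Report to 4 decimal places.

0.7018

With a Gamma(shape α, rate β) prior, the Poisson likelihood is conjugate: the posterior is Gamma(α + ΣXᵢ, β + n).
Posterior mean = (α₀+S)/(β₀+n) = [n/(β₀+n)]·(S/n) + [β₀/(β₀+n)]·(α₀/β₀), so only n and β₀ enter the weight.
Weight on data w = n/(β₀+n) = 4/(1.7+4) = 4/5.7 = 0.7018.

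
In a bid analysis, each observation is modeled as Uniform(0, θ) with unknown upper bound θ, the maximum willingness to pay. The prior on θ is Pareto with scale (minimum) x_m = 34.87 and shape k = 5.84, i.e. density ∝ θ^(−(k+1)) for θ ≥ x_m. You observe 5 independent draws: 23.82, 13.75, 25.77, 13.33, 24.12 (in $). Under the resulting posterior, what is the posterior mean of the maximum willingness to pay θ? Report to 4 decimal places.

A Pareto(scale x_m, shape k) prior on the upper bound θ of Uniform(0, θ) is conjugate: posterior is Pareto(max(x_m, max xᵢ), k + n).
Sample maximum = 25.77; prior scale x_m = 34.87 → posterior scale = max = 34.87.
Posterior shape = 5.84 + 5 = 10.84.
E[θ|data] = k·x_m/(k−1) = 10.84·34.87/9.84 = 38.4137.

38.4137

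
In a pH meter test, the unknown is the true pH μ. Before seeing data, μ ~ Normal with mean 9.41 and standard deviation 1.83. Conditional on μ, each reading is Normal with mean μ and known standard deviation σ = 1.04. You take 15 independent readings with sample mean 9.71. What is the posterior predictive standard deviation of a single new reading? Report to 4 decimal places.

For Normal data with known variance σ², a Normal(μ₀, σ₀²) prior on μ is conjugate. Posterior precision = 1/σ₀² + n/σ²; posterior mean is the precision-weighted average of μ₀ and x̄.
σ₀² = 1.83² = 3.3489, σ² = 1.04² = 1.0816; σ² + n·σ₀² = 1.0816 + 15·3.3489 = 51.3151.
Posterior precision = 1/σ₀² + n/σ² = 1/3.3489 + 15/1.0816 = (σ² + n·σ₀²)/(σ₀²σ²) = 51.3151/(3.3489·1.0816); posterior variance σₙ² = σ₀²σ²/(σ² + n·σ₀²) = 3.3489·1.0816/51.3151 = 0.070587.
Predictive variance for one new observation = σₙ² + σ² = 3.3489·1.0816/51.3151 + 1.0816 = σ²·(σ₀² + 51.3151)/51.3151 = 1.0816·54.664/51.3151 = 1.152187; SD = √(1.0816·54.664/51.3151) = 1.0734.

1.0734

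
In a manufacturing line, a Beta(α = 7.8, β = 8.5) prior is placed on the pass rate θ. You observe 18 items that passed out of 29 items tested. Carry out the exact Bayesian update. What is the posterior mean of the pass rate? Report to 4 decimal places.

The Beta prior is conjugate to a Binomial/Bernoulli likelihood; the update adds successes to α and failures to β.
Posterior: Beta(α+k, β+n−k) = Beta(7.8+18, 8.5+11) = Beta(25.8, 19.5).
Posterior mean = α/(α+β) = 25.8/45.3 = 0.5695.

0.5695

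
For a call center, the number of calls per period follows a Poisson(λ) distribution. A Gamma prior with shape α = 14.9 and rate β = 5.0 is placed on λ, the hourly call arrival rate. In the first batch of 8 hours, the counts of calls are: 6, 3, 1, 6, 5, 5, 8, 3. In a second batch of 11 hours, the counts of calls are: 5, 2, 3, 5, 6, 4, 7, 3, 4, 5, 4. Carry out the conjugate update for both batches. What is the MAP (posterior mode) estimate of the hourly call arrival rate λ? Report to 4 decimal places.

4.1208

With a Gamma(shape α, rate β) prior, the Poisson likelihood is conjugate: the posterior is Gamma(α + ΣXᵢ, β + n).
Batch 1: sum of counts S = 37 over n = 8 hours.
After batch 1: Gamma(α+S, β+n) = Gamma(14.9+37, 5.0+8) = Gamma(51.9, 13.0).
Batch 2: sum of counts S = 48 over n = 11 hours.
After batch 2: Gamma(α+S, β+n) = Gamma(51.9+48, 13.0+11) = Gamma(99.9, 24.0).
Mode of Gamma(α,β) for α≥1 is (α−1)/β = 98.9/24.0 = 4.1208.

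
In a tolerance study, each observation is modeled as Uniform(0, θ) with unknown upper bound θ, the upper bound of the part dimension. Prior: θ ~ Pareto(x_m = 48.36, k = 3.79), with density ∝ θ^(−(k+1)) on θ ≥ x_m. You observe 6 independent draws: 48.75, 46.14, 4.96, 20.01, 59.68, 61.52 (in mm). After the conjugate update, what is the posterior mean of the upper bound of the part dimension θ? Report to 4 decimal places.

68.5189

A Pareto(scale x_m, shape k) prior on the upper bound θ of Uniform(0, θ) is conjugate: posterior is Pareto(max(x_m, max xᵢ), k + n).
Sample maximum = 61.52; prior scale x_m = 48.36 → posterior scale = max = 61.52.
Posterior shape = 3.79 + 6 = 9.79.
E[θ|data] = k·x_m/(k−1) = 9.79·61.52/8.79 = 68.5189.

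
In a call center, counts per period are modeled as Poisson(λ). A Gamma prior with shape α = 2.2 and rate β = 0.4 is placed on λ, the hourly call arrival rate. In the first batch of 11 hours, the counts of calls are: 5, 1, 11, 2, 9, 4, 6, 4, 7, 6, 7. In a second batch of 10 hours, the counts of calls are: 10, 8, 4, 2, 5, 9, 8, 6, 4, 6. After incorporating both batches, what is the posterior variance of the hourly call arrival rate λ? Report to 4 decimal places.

0.2756

With a Gamma(shape α, rate β) prior, the Poisson likelihood is conjugate: the posterior is Gamma(α + ΣXᵢ, β + n).
Batch 1: sum of counts S = 62 over n = 11 hours.
After batch 1: Gamma(α+S, β+n) = Gamma(2.2+62, 0.4+11) = Gamma(64.2, 11.4).
Batch 2: sum of counts S = 62 over n = 10 hours.
After batch 2: Gamma(α+S, β+n) = Gamma(64.2+62, 11.4+10) = Gamma(126.2, 21.4).
Var = α/β² = 126.2/21.4² = 0.2756.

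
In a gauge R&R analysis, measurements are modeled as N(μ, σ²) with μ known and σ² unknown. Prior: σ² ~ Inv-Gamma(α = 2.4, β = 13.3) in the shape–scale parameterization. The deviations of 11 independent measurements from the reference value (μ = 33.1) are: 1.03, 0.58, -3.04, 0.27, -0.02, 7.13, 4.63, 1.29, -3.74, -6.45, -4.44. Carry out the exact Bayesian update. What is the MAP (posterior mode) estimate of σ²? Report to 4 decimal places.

With known mean μ and an Inverse-Gamma(α, β) prior on σ², the Normal likelihood is conjugate: posterior is Inv-Gamma(α + n/2, β + Σ(xᵢ−μ)²/2).
Σ(xᵢ−μ)² = (1.03)² + (0.58)² + (-3.04)² + (0.27)² + (-0.02)² + (7.13)² + (4.63)² + (1.29)² + (-3.74)² + (-6.45)² + (-4.44)² = 159.9538.
Posterior: Inv-Gamma(2.4 + 11/2, 13.3 + 159.9538/2) = Inv-Gamma(7.90, 93.27690).
Mode = β/(α+1) = 93.27690/8.90 = 10.4806.

10.4806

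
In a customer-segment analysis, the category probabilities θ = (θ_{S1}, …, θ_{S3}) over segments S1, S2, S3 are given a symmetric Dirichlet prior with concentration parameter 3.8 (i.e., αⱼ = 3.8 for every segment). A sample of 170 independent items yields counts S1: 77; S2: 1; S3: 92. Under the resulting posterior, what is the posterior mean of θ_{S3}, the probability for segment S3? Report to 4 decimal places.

The Dirichlet prior is conjugate to the Multinomial likelihood: each posterior αⱼ = prior αⱼ + observed count nⱼ.
Posterior concentration: (80.8, 4.8, 95.8), total = 181.4.
E[θ_{S3}|data] = α_{S3}/Σα = 95.8/181.4 = 0.5281.

0.5281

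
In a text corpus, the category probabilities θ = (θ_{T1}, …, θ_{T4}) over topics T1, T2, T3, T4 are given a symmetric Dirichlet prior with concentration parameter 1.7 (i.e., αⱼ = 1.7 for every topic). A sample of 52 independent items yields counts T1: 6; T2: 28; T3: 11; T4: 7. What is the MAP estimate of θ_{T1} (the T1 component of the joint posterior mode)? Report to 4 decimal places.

0.1223

The Dirichlet prior is conjugate to the Multinomial likelihood: each posterior αⱼ = prior αⱼ + observed count nⱼ.
Posterior concentration: (7.7, 29.7, 12.7, 8.7), total = 58.8.
Joint mode component: (α_{T1}−1)/(Σα−K) = 6.7/54.8 = 0.1223.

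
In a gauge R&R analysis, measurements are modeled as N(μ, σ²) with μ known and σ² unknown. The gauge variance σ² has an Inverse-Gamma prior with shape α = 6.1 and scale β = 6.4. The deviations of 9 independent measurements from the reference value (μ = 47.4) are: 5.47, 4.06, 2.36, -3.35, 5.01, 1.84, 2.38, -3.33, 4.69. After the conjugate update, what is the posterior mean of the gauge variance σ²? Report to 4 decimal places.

With known mean μ and an Inverse-Gamma(α, β) prior on σ², the Normal likelihood is conjugate: posterior is Inv-Gamma(α + n/2, β + Σ(xᵢ−μ)²/2).
Σ(xᵢ−μ)² = (5.47)² + (4.06)² + (2.36)² + (-3.35)² + (5.01)² + (1.84)² + (2.38)² + (-3.33)² + (4.69)² = 130.4317.
Posterior: Inv-Gamma(6.1 + 9/2, 6.4 + 130.4317/2) = Inv-Gamma(10.60, 71.61585).
E[σ²|data] = β/(α−1) = 71.61585/9.60 = 7.4600.

7.4600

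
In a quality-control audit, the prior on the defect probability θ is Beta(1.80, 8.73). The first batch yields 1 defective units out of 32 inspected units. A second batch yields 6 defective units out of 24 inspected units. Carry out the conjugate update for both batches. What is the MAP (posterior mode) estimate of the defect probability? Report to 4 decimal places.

The Beta prior is conjugate to a Binomial/Bernoulli likelihood; the update adds successes to α and failures to β.
After batch 1: Beta(1.80+1, 8.73+31) = Beta(2.80, 39.73).
After batch 2: Beta(2.80+6, 39.73+18) = Beta(8.80, 57.73).
Mode of Beta(a,b) for a,b>1 is (a−1)/(a+b−2) = 7.80/64.53 = 0.1209.

0.1209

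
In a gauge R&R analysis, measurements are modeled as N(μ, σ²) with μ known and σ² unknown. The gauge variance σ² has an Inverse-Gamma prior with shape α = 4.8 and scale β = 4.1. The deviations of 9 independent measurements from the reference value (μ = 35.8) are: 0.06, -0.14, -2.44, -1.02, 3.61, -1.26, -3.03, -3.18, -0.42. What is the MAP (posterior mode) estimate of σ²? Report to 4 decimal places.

2.3935

With known mean μ and an Inverse-Gamma(α, β) prior on σ², the Normal likelihood is conjugate: posterior is Inv-Gamma(α + n/2, β + Σ(xᵢ−μ)²/2).
Σ(xᵢ−μ)² = (0.06)² + (-0.14)² + (-2.44)² + (-1.02)² + (3.61)² + (-1.26)² + (-3.03)² + (-3.18)² + (-0.42)² = 41.1066.
Posterior: Inv-Gamma(4.8 + 9/2, 4.1 + 41.1066/2) = Inv-Gamma(9.30, 24.65330).
Mode = β/(α+1) = 24.65330/10.30 = 2.3935.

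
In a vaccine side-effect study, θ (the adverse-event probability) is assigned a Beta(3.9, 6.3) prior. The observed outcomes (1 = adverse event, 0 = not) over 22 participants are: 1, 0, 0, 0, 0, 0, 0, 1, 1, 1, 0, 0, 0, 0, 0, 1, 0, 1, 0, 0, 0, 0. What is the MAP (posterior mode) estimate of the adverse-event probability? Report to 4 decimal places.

0.2947

The Beta prior is conjugate to a Binomial/Bernoulli likelihood; the update adds successes to α and failures to β.
Posterior: Beta(α+k, β+n−k) = Beta(3.9+6, 6.3+16) = Beta(9.9, 22.3).
Mode of Beta(a,b) for a,b>1 is (a−1)/(a+b−2) = 8.9/30.2 = 0.2947.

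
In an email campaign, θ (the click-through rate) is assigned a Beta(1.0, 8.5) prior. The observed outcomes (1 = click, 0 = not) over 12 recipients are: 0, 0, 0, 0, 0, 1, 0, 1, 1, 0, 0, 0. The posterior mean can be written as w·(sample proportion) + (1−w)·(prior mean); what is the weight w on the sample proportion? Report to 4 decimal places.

0.5581

The Beta prior is conjugate to a Binomial/Bernoulli likelihood; the update adds successes to α and failures to β.
Posterior mean = (α₀+k)/(α₀+β₀+n) = [n/(α₀+β₀+n)]·(k/n) + [(α₀+β₀)/(α₀+β₀+n)]·α₀/(α₀+β₀), so only n and the prior enter the weight.
The weight on the data is w = n/(α₀+β₀+n) = 12/(1.0+8.5+12) = 12/21.5 = 0.5581.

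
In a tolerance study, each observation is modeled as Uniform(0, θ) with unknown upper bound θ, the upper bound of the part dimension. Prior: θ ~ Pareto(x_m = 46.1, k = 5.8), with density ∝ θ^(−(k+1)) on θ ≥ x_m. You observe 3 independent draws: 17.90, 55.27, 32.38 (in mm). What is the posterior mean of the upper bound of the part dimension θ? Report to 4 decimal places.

62.3559

A Pareto(scale x_m, shape k) prior on the upper bound θ of Uniform(0, θ) is conjugate: posterior is Pareto(max(x_m, max xᵢ), k + n).
Sample maximum = 55.27; prior scale x_m = 46.1 → posterior scale = max = 55.27.
Posterior shape = 5.8 + 3 = 8.8.
E[θ|data] = k·x_m/(k−1) = 8.8·55.27/7.8 = 62.3559.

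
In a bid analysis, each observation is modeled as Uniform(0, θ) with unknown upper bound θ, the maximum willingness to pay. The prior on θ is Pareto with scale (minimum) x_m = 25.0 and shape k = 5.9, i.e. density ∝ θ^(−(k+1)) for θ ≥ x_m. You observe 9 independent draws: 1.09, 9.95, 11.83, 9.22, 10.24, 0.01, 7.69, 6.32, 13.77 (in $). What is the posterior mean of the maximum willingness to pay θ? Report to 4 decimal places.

A Pareto(scale x_m, shape k) prior on the upper bound θ of Uniform(0, θ) is conjugate: posterior is Pareto(max(x_m, max xᵢ), k + n).
Sample maximum = 13.77; prior scale x_m = 25.0 → posterior scale = max = 25.00.
Posterior shape = 5.9 + 9 = 14.9.
E[θ|data] = k·x_m/(k−1) = 14.9·25.00/13.9 = 26.7986.

26.7986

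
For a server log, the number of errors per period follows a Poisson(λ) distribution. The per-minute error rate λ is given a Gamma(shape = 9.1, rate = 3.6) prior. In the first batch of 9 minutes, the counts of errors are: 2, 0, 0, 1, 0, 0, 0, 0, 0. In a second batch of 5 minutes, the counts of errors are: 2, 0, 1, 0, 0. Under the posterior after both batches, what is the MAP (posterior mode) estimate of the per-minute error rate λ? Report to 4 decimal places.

0.8011

With a Gamma(shape α, rate β) prior, the Poisson likelihood is conjugate: the posterior is Gamma(α + ΣXᵢ, β + n).
Batch 1: sum of counts S = 3 over n = 9 minutes.
After batch 1: Gamma(α+S, β+n) = Gamma(9.1+3, 3.6+9) = Gamma(12.1, 12.6).
Batch 2: sum of counts S = 3 over n = 5 minutes.
After batch 2: Gamma(α+S, β+n) = Gamma(12.1+3, 12.6+5) = Gamma(15.1, 17.6).
Mode of Gamma(α,β) for α≥1 is (α−1)/β = 14.1/17.6 = 0.8011.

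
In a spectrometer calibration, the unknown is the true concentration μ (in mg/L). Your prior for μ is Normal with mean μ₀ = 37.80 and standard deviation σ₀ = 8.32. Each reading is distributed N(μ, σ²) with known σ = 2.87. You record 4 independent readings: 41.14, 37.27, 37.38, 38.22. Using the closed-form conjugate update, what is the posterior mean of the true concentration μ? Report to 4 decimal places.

38.4822

For Normal data with known variance σ², a Normal(μ₀, σ₀²) prior on μ is conjugate. Posterior precision = 1/σ₀² + n/σ²; posterior mean is the precision-weighted average of μ₀ and x̄.
Σxᵢ = 41.14 + 37.27 + 37.38 + 38.22 = 154.01, so n·x̄ = 154.01.
σ₀² = 8.32² = 69.2224, σ² = 2.87² = 8.2369; σ² + n·σ₀² = 8.2369 + 4·69.2224 = 285.1265.
Posterior mean = (μ₀/σ₀² + n·x̄/σ²)/(1/σ₀² + n/σ²) = (σ²·μ₀ + σ₀²·n·x̄)/(σ² + n·σ₀²) = (8.2369·37.80 + 69.2224·154.01)/285.1265 = 10972.296644/285.1265 = 38.4822.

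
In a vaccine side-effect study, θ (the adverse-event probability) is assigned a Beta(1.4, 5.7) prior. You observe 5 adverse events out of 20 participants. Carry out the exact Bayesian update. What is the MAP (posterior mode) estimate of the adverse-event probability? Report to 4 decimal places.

The Beta prior is conjugate to a Binomial/Bernoulli likelihood; the update adds successes to α and failures to β.
Posterior: Beta(α+k, β+n−k) = Beta(1.4+5, 5.7+15) = Beta(6.4, 20.7).
Mode of Beta(a,b) for a,b>1 is (a−1)/(a+b−2) = 5.4/25.1 = 0.2151.

0.2151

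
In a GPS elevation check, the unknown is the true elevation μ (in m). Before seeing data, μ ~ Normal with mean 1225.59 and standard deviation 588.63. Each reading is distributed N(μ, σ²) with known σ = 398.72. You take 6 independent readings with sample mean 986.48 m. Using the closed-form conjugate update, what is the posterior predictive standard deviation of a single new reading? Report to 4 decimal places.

428.4760

For Normal data with known variance σ², a Normal(μ₀, σ₀²) prior on μ is conjugate. Posterior precision = 1/σ₀² + n/σ²; posterior mean is the precision-weighted average of μ₀ and x̄.
σ₀² = 588.63² = 346485.2769, σ² = 398.72² = 158977.6384; σ² + n·σ₀² = 158977.6384 + 6·346485.2769 = 2237889.2998.
Posterior precision = 1/σ₀² + n/σ² = 1/346485.2769 + 6/158977.6384 = (σ² + n·σ₀²)/(σ₀²σ²) = 2237889.2998/(346485.2769·158977.6384); posterior variance σₙ² = σ₀²σ²/(σ² + n·σ₀²) = 346485.2769·158977.6384/2237889.2998 = 24614.001714.
Predictive variance for one new observation = σₙ² + σ² = 346485.2769·158977.6384/2237889.2998 + 158977.6384 = σ²·(σ₀² + 2237889.2998)/2237889.2998 = 158977.6384·2584374.5767/2237889.2998 = 183591.640114; SD = √(158977.6384·2584374.5767/2237889.2998) = 428.4760.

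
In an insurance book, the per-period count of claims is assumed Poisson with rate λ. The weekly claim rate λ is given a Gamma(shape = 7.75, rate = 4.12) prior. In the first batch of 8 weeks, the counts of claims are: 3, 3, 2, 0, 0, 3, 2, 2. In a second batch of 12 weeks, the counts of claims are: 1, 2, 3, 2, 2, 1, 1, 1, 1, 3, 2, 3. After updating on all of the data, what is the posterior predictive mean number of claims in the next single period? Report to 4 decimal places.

With a Gamma(shape α, rate β) prior, the Poisson likelihood is conjugate: the posterior is Gamma(α + ΣXᵢ, β + n).
Batch 1: sum of counts S = 15 over n = 8 weeks.
After batch 1: Gamma(α+S, β+n) = Gamma(7.75+15, 4.12+8) = Gamma(22.75, 12.12).
Batch 2: sum of counts S = 22 over n = 12 weeks.
After batch 2: Gamma(α+S, β+n) = Gamma(22.75+22, 12.12+12) = Gamma(44.75, 24.12).
The predictive distribution for one future period is NegBinom with mean α/β = 1.8553.

1.8553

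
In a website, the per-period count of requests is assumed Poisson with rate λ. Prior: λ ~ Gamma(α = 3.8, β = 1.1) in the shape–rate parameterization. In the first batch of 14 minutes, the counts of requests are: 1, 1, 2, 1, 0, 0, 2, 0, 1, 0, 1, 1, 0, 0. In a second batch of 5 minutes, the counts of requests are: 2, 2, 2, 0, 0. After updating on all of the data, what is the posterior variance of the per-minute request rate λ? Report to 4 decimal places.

With a Gamma(shape α, rate β) prior, the Poisson likelihood is conjugate: the posterior is Gamma(α + ΣXᵢ, β + n).
Batch 1: sum of counts S = 10 over n = 14 minutes.
After batch 1: Gamma(α+S, β+n) = Gamma(3.8+10, 1.1+14) = Gamma(13.8, 15.1).
Batch 2: sum of counts S = 6 over n = 5 minutes.
After batch 2: Gamma(α+S, β+n) = Gamma(13.8+6, 15.1+5) = Gamma(19.8, 20.1).
Var = α/β² = 19.8/20.1² = 0.0490.

0.0490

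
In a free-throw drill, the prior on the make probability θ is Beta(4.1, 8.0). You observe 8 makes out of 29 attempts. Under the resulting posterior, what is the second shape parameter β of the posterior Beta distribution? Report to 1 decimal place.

The Beta prior is conjugate to a Binomial/Bernoulli likelihood; the update adds successes to α and failures to β.
Posterior: Beta(α+k, β+n−k) = Beta(4.1+8, 8.0+21) = Beta(12.1, 29.0).
Posterior β = 29.0.

29.0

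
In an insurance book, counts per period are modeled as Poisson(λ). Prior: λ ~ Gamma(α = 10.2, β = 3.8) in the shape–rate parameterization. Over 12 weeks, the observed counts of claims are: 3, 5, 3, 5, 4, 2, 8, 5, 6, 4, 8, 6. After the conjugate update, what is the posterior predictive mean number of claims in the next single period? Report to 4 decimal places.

With a Gamma(shape α, rate β) prior, the Poisson likelihood is conjugate: the posterior is Gamma(α + ΣXᵢ, β + n).
Sum of counts S = 59 over n = 12 weeks.
Posterior: Gamma(α+S, β+n) = Gamma(10.2+59, 3.8+12) = Gamma(69.2, 15.8).
The predictive distribution for one future period is NegBinom with mean α/β = 4.3797.

4.3797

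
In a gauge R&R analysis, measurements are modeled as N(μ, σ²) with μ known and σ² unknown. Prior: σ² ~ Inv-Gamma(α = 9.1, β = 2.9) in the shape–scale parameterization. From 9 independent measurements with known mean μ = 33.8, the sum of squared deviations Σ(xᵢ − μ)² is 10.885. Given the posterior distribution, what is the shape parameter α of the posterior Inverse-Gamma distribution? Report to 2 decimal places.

13.60

With known mean μ and an Inverse-Gamma(α, β) prior on σ², the Normal likelihood is conjugate: posterior is Inv-Gamma(α + n/2, β + Σ(xᵢ−μ)²/2).
Posterior: Inv-Gamma(9.1 + 9/2, 2.9 + 10.885/2) = Inv-Gamma(13.60, 8.3425).
Posterior α = 13.60.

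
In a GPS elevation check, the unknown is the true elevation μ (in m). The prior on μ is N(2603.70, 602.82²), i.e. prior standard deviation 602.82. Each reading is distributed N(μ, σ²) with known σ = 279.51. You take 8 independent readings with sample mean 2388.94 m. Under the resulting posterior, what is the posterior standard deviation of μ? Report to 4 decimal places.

97.5200

For Normal data with known variance σ², a Normal(μ₀, σ₀²) prior on μ is conjugate. Posterior precision = 1/σ₀² + n/σ²; posterior mean is the precision-weighted average of μ₀ and x̄.
σ₀² = 602.82² = 363391.9524, σ² = 279.51² = 78125.8401; σ² + n·σ₀² = 78125.8401 + 8·363391.9524 = 2985261.4593.
Posterior precision = 1/σ₀² + n/σ² = 1/363391.9524 + 8/78125.8401 = (σ² + n·σ₀²)/(σ₀²σ²) = 2985261.4593/(363391.9524·78125.8401); posterior variance σₙ² = σ₀²σ²/(σ² + n·σ₀²) = 363391.9524·78125.8401/2985261.4593 = 9510.155795.
Posterior SD = √σₙ² = √(363391.9524·78125.8401/2985261.4593) = 97.5200.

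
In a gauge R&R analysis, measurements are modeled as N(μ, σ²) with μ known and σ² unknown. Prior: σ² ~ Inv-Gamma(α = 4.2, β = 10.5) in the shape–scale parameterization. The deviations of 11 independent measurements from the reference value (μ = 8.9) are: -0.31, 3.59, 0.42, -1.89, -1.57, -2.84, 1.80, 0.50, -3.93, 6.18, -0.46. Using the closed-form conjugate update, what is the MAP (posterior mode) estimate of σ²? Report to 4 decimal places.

With known mean μ and an Inverse-Gamma(α, β) prior on σ², the Normal likelihood is conjugate: posterior is Inv-Gamma(α + n/2, β + Σ(xᵢ−μ)²/2).
Σ(xᵢ−μ)² = (-0.31)² + (3.59)² + (0.42)² + (-1.89)² + (-1.57)² + (-2.84)² + (1.80)² + (0.50)² + (-3.93)² + (6.18)² + (-0.46)² = 84.6021.
Posterior: Inv-Gamma(4.2 + 11/2, 10.5 + 84.6021/2) = Inv-Gamma(9.70, 52.80105).
Mode = β/(α+1) = 52.80105/10.70 = 4.9347.

4.9347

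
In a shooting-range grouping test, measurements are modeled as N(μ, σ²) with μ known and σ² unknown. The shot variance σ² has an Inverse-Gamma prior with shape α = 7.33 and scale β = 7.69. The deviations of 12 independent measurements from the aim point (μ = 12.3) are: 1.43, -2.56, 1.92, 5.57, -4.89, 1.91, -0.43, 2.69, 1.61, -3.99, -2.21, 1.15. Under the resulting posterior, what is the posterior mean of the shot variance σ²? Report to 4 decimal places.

4.8009

With known mean μ and an Inverse-Gamma(α, β) prior on σ², the Normal likelihood is conjugate: posterior is Inv-Gamma(α + n/2, β + Σ(xᵢ−μ)²/2).
Σ(xᵢ−μ)² = (1.43)² + (-2.56)² + (1.92)² + (5.57)² + (-4.89)² + (1.91)² + (-0.43)² + (2.69)² + (1.61)² + (-3.99)² + (-2.21)² + (1.15)² = 103.0098.
Posterior: Inv-Gamma(7.33 + 12/2, 7.69 + 103.0098/2) = Inv-Gamma(13.33, 59.19490).
E[σ²|data] = β/(α−1) = 59.19490/12.33 = 4.8009.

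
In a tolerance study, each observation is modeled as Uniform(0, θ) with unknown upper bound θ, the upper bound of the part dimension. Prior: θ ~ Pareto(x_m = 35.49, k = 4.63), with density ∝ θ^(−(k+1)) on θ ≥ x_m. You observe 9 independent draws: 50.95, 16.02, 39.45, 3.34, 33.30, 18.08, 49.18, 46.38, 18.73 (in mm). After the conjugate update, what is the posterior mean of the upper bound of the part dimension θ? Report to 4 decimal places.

54.9840

A Pareto(scale x_m, shape k) prior on the upper bound θ of Uniform(0, θ) is conjugate: posterior is Pareto(max(x_m, max xᵢ), k + n).
Sample maximum = 50.95; prior scale x_m = 35.49 → posterior scale = max = 50.95.
Posterior shape = 4.63 + 9 = 13.63.
E[θ|data] = k·x_m/(k−1) = 13.63·50.95/12.63 = 54.9840.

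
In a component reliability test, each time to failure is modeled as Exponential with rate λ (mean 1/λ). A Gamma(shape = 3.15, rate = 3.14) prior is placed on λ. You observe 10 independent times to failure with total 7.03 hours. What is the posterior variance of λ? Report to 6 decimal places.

With a Gamma(shape α, rate β) prior on the exponential rate λ, the posterior after n observations with total T = Σxᵢ is Gamma(α+n, β+T).
Posterior: Gamma(3.15+10, 3.14+7.03) = Gamma(13.15, 10.17).
Var = α/β² = 0.127140.

0.127140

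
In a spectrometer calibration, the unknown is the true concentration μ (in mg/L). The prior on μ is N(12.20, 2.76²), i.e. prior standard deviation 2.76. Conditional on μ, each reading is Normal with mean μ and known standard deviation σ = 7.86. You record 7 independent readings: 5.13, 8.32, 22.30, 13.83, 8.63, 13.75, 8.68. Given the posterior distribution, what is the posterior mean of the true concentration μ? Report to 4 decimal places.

For Normal data with known variance σ², a Normal(μ₀, σ₀²) prior on μ is conjugate. Posterior precision = 1/σ₀² + n/σ²; posterior mean is the precision-weighted average of μ₀ and x̄.
Σxᵢ = 5.13 + 8.32 + 22.30 + 13.83 + 8.63 + 13.75 + 8.68 = 80.64, so n·x̄ = 80.64.
σ₀² = 2.76² = 7.6176, σ² = 7.86² = 61.7796; σ² + n·σ₀² = 61.7796 + 7·7.6176 = 115.1028.
Posterior mean = (μ₀/σ₀² + n·x̄/σ²)/(1/σ₀² + n/σ²) = (σ²·μ₀ + σ₀²·n·x̄)/(σ² + n·σ₀²) = (61.7796·12.20 + 7.6176·80.64)/115.1028 = 1367.994384/115.1028 = 11.8850.

11.8850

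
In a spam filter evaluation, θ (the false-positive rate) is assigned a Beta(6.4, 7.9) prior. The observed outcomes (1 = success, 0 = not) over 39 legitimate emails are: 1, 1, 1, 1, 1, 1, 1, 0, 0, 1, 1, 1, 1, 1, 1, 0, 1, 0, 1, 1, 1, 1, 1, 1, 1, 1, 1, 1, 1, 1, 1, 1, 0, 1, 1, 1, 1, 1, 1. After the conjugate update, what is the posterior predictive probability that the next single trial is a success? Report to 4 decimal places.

0.7580

The Beta prior is conjugate to a Binomial/Bernoulli likelihood; the update adds successes to α and failures to β.
Posterior: Beta(α+k, β+n−k) = Beta(6.4+34, 7.9+5) = Beta(40.4, 12.9).
For a single future Bernoulli trial, P(success | data) = α/(α+β) = 0.7580.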